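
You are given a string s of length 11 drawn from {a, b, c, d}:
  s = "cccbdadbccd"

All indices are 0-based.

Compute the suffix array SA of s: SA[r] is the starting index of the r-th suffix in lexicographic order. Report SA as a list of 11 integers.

sorted suffixes:
  #0 SA[0]=5  'adbccd'
  #1 SA[1]=7  'bccd'
  #2 SA[2]=3  'bdadbccd'
  #3 SA[3]=2  'cbdadbccd'
  #4 SA[4]=1  'ccbdadbccd'
  #5 SA[5]=0  'cccbdadbccd'
  #6 SA[6]=8  'ccd'
  #7 SA[7]=9  'cd'
  #8 SA[8]=10  'd'
  #9 SA[9]=4  'dadbccd'
  #10 SA[10]=6  'dbccd'

[5, 7, 3, 2, 1, 0, 8, 9, 10, 4, 6]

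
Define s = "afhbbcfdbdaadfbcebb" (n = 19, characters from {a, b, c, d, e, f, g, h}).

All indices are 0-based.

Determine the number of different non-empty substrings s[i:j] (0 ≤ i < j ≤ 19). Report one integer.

176

rank | idx | suffix
   0 |  10 | aadfbcebb
   1 |  11 | adfbcebb
   2 |   0 | afhbbcfdbdaadfbcebb
   3 |  18 | b
   4 |  17 | bb
   5 |   3 | bbcfdbdaadfbcebb
   6 |  14 | bcebb
   7 |   4 | bcfdbdaadfbcebb
   8 |   8 | bdaadfbcebb
   9 |  15 | cebb
  10 |   5 | cfdbdaadfbcebb
  11 |   9 | daadfbcebb
  12 |   7 | dbdaadfbcebb
  13 |  12 | dfbcebb
  14 |  16 | ebb
  15 |  13 | fbcebb
  16 |   6 | fdbdaadfbcebb
  17 |   1 | fhbbcfdbdaadfbcebb
  18 |   2 | hbbcfdbdaadfbcebb

SA = [10, 11, 0, 18, 17, 3, 14, 4, 8, 15, 5, 9, 7, 12, 16, 13, 6, 1, 2]
i: (SA[i-1],SA[i]) lcp shared
  1: (10,11) 1 'a'
  2: (11,0) 1 'a'
  3: (0,18) 0 ''
  4: (18,17) 1 'b'
  5: (17,3) 2 'bb'
  6: (3,14) 1 'b'
  7: (14,4) 2 'bc'
  8: (4,8) 1 'b'
  9: (8,15) 0 ''
  10: (15,5) 1 'c'
  11: (5,9) 0 ''
  12: (9,7) 1 'd'
  13: (7,12) 1 'd'
  14: (12,16) 0 ''
  15: (16,13) 0 ''
  16: (13,6) 1 'f'
  17: (6,1) 1 'f'
  18: (1,2) 0 ''

n(n+1)/2 = 19·20/2 = 190
Σ LCP = 0 + 1 + 1 + 0 + 1 + 2 + 1 + 2 + 1 + 0 + 1 + 0 + 1 + 1 + 0 + 0 + 1 + 1 + 0 = 14
distinct = 190 − 14 = 176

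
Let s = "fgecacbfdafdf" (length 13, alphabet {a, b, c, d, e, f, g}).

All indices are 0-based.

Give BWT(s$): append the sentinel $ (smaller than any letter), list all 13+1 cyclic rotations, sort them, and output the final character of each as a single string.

rank  rotation        last
    0  $fgecacbfdafdf  f
    1  acbfdafdf$fgec  c
    2  afdf$fgecacbfd  d
    3  bfdafdf$fgecac  c
    4  cacbfdafdf$fge  e
    5  cbfdafdf$fgeca  a
    6  dafdf$fgecacbf  f
    7  df$fgecacbfdaf  f
    8  ecacbfdafdf$fg  g
    9  f$fgecacbfdafd  d
   10  fdafdf$fgecacb  b
   11  fdf$fgecacbfda  a
   12  fgecacbfdafdf$  $
   13  gecacbfdafdf$f  f

fcdceaffgdba$f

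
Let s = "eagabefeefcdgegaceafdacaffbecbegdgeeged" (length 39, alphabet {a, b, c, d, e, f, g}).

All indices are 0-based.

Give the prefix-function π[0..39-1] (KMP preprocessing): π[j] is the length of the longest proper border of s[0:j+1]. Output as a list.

[0, 0, 0, 0, 0, 1, 0, 1, 1, 0, 0, 0, 0, 1, 0, 0, 0, 1, 2, 0, 0, 0, 0, 0, 0, 0, 0, 1, 0, 0, 1, 0, 0, 0, 1, 1, 0, 1, 0]

π[0] = 0
j=1 s[j]='a': π[1]=0 (border '')
j=2 s[j]='g': π[2]=0 (border '')
j=3 s[j]='a': π[3]=0 (border '')
j=4 s[j]='b': π[4]=0 (border '')
j=5 s[j]='e': π[5]=1 (border 'e')
j=6 s[j]='f': k: 1→0; π[6]=0 (border '')
j=7 s[j]='e': π[7]=1 (border 'e')
j=8 s[j]='e': k: 1→0; π[8]=1 (border 'e')
j=9 s[j]='f': k: 1→0; π[9]=0 (border '')
j=10 s[j]='c': π[10]=0 (border '')
j=11 s[j]='d': π[11]=0 (border '')
j=12 s[j]='g': π[12]=0 (border '')
j=13 s[j]='e': π[13]=1 (border 'e')
j=14 s[j]='g': k: 1→0; π[14]=0 (border '')
j=15 s[j]='a': π[15]=0 (border '')
j=16 s[j]='c': π[16]=0 (border '')
j=17 s[j]='e': π[17]=1 (border 'e')
j=18 s[j]='a': π[18]=2 (border 'ea')
j=19 s[j]='f': k: 2→0; π[19]=0 (border '')
j=20 s[j]='d': π[20]=0 (border '')
j=21 s[j]='a': π[21]=0 (border '')
j=22 s[j]='c': π[22]=0 (border '')
j=23 s[j]='a': π[23]=0 (border '')
j=24 s[j]='f': π[24]=0 (border '')
j=25 s[j]='f': π[25]=0 (border '')
j=26 s[j]='b': π[26]=0 (border '')
j=27 s[j]='e': π[27]=1 (border 'e')
j=28 s[j]='c': k: 1→0; π[28]=0 (border '')
j=29 s[j]='b': π[29]=0 (border '')
j=30 s[j]='e': π[30]=1 (border 'e')
j=31 s[j]='g': k: 1→0; π[31]=0 (border '')
j=32 s[j]='d': π[32]=0 (border '')
j=33 s[j]='g': π[33]=0 (border '')
j=34 s[j]='e': π[34]=1 (border 'e')
j=35 s[j]='e': k: 1→0; π[35]=1 (border 'e')
j=36 s[j]='g': k: 1→0; π[36]=0 (border '')
j=37 s[j]='e': π[37]=1 (border 'e')
j=38 s[j]='d': k: 1→0; π[38]=0 (border '')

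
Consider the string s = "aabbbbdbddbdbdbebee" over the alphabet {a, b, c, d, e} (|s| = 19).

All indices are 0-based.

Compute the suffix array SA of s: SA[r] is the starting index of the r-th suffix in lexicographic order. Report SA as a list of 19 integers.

sorted suffixes:
  #0 SA[0]=0  'aabbbbdbddbdbdbebee'
  #1 SA[1]=1  'abbbbdbddbdbdbebee'
  #2 SA[2]=2  'bbbbdbddbdbdbebee'
  #3 SA[3]=3  'bbbdbddbdbdbebee'
  #4 SA[4]=4  'bbdbddbdbdbebee'
  #5 SA[5]=10  'bdbdbebee'
  #6 SA[6]=5  'bdbddbdbdbebee'
  #7 SA[7]=12  'bdbebee'
  #8 SA[8]=7  'bddbdbdbebee'
  #9 SA[9]=14  'bebee'
  #10 SA[10]=16  'bee'
  #11 SA[11]=9  'dbdbdbebee'
  #12 SA[12]=11  'dbdbebee'
  #13 SA[13]=6  'dbddbdbdbebee'
  #14 SA[14]=13  'dbebee'
  #15 SA[15]=8  'ddbdbdbebee'
  #16 SA[16]=18  'e'
  #17 SA[17]=15  'ebee'
  #18 SA[18]=17  'ee'

[0, 1, 2, 3, 4, 10, 5, 12, 7, 14, 16, 9, 11, 6, 13, 8, 18, 15, 17]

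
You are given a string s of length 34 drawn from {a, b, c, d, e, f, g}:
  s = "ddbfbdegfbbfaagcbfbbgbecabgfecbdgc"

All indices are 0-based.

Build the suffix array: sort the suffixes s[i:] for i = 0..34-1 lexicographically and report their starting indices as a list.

rank | idx | suffix
   0 |  12 | aagcbfbbgbecabgfecbdgc
   1 |  24 | abgfecbdgc
   2 |  13 | agcbfbbgbecabgfecbdgc
   3 |   9 | bbfaagcbfbbgbecabgfecbdgc
   4 |  18 | bbgbecabgfecbdgc
   5 |   4 | bdegfbbfaagcbfbbgbecabgfecbdgc
   6 |  30 | bdgc
   7 |  21 | becabgfecbdgc
   8 |  10 | bfaagcbfbbgbecabgfecbdgc
   9 |  16 | bfbbgbecabgfecbdgc
  10 |   2 | bfbdegfbbfaagcbfbbgbecabgfecbdgc
  11 |  19 | bgbecabgfecbdgc
  12 |  25 | bgfecbdgc
  13 |  33 | c
  14 |  23 | cabgfecbdgc
  15 |  29 | cbdgc
  16 |  15 | cbfbbgbecabgfecbdgc
  17 |   1 | dbfbdegfbbfaagcbfbbgbecabgfecbdgc
  18 |   0 | ddbfbdegfbbfaagcbfbbgbecabgfecbdgc
  19 |   5 | degfbbfaagcbfbbgbecabgfecbdgc
  20 |  31 | dgc
  21 |  22 | ecabgfecbdgc
  22 |  28 | ecbdgc
  23 |   6 | egfbbfaagcbfbbgbecabgfecbdgc
  24 |  11 | faagcbfbbgbecabgfecbdgc
  25 |   8 | fbbfaagcbfbbgbecabgfecbdgc
  26 |  17 | fbbgbecabgfecbdgc
  27 |   3 | fbdegfbbfaagcbfbbgbecabgfecbdgc
  28 |  27 | fecbdgc
  29 |  20 | gbecabgfecbdgc
  30 |  32 | gc
  31 |  14 | gcbfbbgbecabgfecbdgc
  32 |   7 | gfbbfaagcbfbbgbecabgfecbdgc
  33 |  26 | gfecbdgc

[12, 24, 13, 9, 18, 4, 30, 21, 10, 16, 2, 19, 25, 33, 23, 29, 15, 1, 0, 5, 31, 22, 28, 6, 11, 8, 17, 3, 27, 20, 32, 14, 7, 26]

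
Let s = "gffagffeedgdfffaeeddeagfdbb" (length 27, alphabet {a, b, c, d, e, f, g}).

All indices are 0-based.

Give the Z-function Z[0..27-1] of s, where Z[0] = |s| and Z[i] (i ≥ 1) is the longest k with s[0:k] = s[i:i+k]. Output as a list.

Z[0]=27
i=1: fresh scan; Z[1]=0
i=2: fresh scan; Z[2]=0
i=3: fresh scan; Z[3]=0
i=4: fresh scan; Z[4]=3 extend→box=[4,7)
i=5: min(r-i=2, Z[1]=0)=0; Z[5]=0
i=6: min(r-i=1, Z[2]=0)=0; Z[6]=0
i=7: fresh scan; Z[7]=0
i=8: fresh scan; Z[8]=0
i=9: fresh scan; Z[9]=0
i=10: fresh scan; Z[10]=1 extend→box=[10,11)
i=11: fresh scan; Z[11]=0
i=12: fresh scan; Z[12]=0
i=13: fresh scan; Z[13]=0
i=14: fresh scan; Z[14]=0
i=15: fresh scan; Z[15]=0
i=16: fresh scan; Z[16]=0
i=17: fresh scan; Z[17]=0
i=18: fresh scan; Z[18]=0
i=19: fresh scan; Z[19]=0
i=20: fresh scan; Z[20]=0
i=21: fresh scan; Z[21]=0
i=22: fresh scan; Z[22]=2 extend→box=[22,24)
i=23: min(r-i=1, Z[1]=0)=0; Z[23]=0
i=24: fresh scan; Z[24]=0
i=25: fresh scan; Z[25]=0
i=26: fresh scan; Z[26]=0

[27, 0, 0, 0, 3, 0, 0, 0, 0, 0, 1, 0, 0, 0, 0, 0, 0, 0, 0, 0, 0, 0, 2, 0, 0, 0, 0]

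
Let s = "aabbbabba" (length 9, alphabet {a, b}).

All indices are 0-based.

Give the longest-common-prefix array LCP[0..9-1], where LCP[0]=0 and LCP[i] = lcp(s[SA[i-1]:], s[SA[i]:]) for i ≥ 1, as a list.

sorted suffixes:
  #0 SA[0]=8  'a'
  #1 SA[1]=0  'aabbbabba'
  #2 SA[2]=5  'abba'
  #3 SA[3]=1  'abbbabba'
  #4 SA[4]=7  'ba'
  #5 SA[5]=4  'babba'
  #6 SA[6]=6  'bba'
  #7 SA[7]=3  'bbabba'
  #8 SA[8]=2  'bbbabba'

SA = [8, 0, 5, 1, 7, 4, 6, 3, 2]
rank  pair      lcp
   1  s[8:],s[0:]  1  'a'
   2  s[0:],s[5:]  1  'a'
   3  s[5:],s[1:]  3  'abb'
   4  s[1:],s[7:]  0  ''
   5  s[7:],s[4:]  2  'ba'
   6  s[4:],s[6:]  1  'b'
   7  s[6:],s[3:]  3  'bba'
   8  s[3:],s[2:]  2  'bb'

[0, 1, 1, 3, 0, 2, 1, 3, 2]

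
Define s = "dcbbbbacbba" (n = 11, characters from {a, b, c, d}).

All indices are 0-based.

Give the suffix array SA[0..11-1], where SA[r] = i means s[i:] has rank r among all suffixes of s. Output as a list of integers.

[10, 6, 9, 5, 8, 4, 3, 2, 7, 1, 0]

sorted suffixes:
  #0 SA[0]=10  'a'
  #1 SA[1]=6  'acbba'
  #2 SA[2]=9  'ba'
  #3 SA[3]=5  'bacbba'
  #4 SA[4]=8  'bba'
  #5 SA[5]=4  'bbacbba'
  #6 SA[6]=3  'bbbacbba'
  #7 SA[7]=2  'bbbbacbba'
  #8 SA[8]=7  'cbba'
  #9 SA[9]=1  'cbbbbacbba'
  #10 SA[10]=0  'dcbbbbacbba'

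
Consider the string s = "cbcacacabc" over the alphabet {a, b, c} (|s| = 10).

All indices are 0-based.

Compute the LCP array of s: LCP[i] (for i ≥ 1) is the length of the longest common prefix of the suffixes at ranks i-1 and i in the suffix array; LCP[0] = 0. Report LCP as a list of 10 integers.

[0, 1, 3, 0, 2, 0, 1, 2, 4, 1]

rank→(start, suffix):
  0 → (7, 'abc')
  1 → (5, 'acabc')
  2 → (3, 'acacabc')
  3 → (8, 'bc')
  4 → (1, 'bcacacabc')
  5 → (9, 'c')
  6 → (6, 'cabc')
  7 → (4, 'cacabc')
  8 → (2, 'cacacabc')
  9 → (0, 'cbcacacabc')

SA = [7, 5, 3, 8, 1, 9, 6, 4, 2, 0]
rank  pair      lcp
   1  s[7:],s[5:]  1  'a'
   2  s[5:],s[3:]  3  'aca'
   3  s[3:],s[8:]  0  ''
   4  s[8:],s[1:]  2  'bc'
   5  s[1:],s[9:]  0  ''
   6  s[9:],s[6:]  1  'c'
   7  s[6:],s[4:]  2  'ca'
   8  s[4:],s[2:]  4  'caca'
   9  s[2:],s[0:]  1  'c'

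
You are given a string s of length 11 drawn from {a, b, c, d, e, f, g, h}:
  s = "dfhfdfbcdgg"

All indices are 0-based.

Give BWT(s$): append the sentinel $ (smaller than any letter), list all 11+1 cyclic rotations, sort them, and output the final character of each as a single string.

gfbf$cdhdgdf

rank  rotation      last
    0  $dfhfdfbcdgg  g
    1  bcdgg$dfhfdf  f
    2  cdgg$dfhfdfb  b
    3  dfbcdgg$dfhf  f
    4  dfhfdfbcdgg$  $
    5  dgg$dfhfdfbc  c
    6  fbcdgg$dfhfd  d
    7  fdfbcdgg$dfh  h
    8  fhfdfbcdgg$d  d
    9  g$dfhfdfbcdg  g
   10  gg$dfhfdfbcd  d
   11  hfdfbcdgg$df  f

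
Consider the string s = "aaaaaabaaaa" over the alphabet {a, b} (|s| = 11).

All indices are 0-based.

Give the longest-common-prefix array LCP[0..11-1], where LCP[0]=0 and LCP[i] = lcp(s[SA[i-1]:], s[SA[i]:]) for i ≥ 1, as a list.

[0, 1, 2, 3, 4, 5, 4, 3, 2, 1, 0]

rank | idx | suffix
   0 |  10 | a
   1 |   9 | aa
   2 |   8 | aaa
   3 |   7 | aaaa
   4 |   0 | aaaaaabaaaa
   5 |   1 | aaaaabaaaa
   6 |   2 | aaaabaaaa
   7 |   3 | aaabaaaa
   8 |   4 | aabaaaa
   9 |   5 | abaaaa
  10 |   6 | baaaa

SA = [10, 9, 8, 7, 0, 1, 2, 3, 4, 5, 6]
i: (SA[i-1],SA[i]) lcp shared
  1: (10,9) 1 'a'
  2: (9,8) 2 'aa'
  3: (8,7) 3 'aaa'
  4: (7,0) 4 'aaaa'
  5: (0,1) 5 'aaaaa'
  6: (1,2) 4 'aaaa'
  7: (2,3) 3 'aaa'
  8: (3,4) 2 'aa'
  9: (4,5) 1 'a'
  10: (5,6) 0 ''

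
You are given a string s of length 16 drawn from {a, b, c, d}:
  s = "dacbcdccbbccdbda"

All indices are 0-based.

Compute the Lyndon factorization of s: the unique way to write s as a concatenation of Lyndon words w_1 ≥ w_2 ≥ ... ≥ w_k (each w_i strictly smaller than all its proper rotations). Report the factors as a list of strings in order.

["d", "acbcdccbbccdbd", "a"]

emit factor 1: 'd' (i=0, period=1)
emit factor 2: 'acbcdccbbccdbd' (i=1, period=14)
emit factor 3: 'a' (i=15, period=1)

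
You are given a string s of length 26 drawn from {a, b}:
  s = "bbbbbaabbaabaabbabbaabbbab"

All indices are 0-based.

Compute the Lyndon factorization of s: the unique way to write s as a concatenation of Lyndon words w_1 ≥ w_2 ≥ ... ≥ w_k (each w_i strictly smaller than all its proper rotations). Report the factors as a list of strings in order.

["b", "b", "b", "b", "b", "aabb", "aabaabbabbaabbbab"]

emit factor 1: 'b' (i=0, period=1)
emit factor 2: 'b' (i=1, period=1)
emit factor 3: 'b' (i=2, period=1)
emit factor 4: 'b' (i=3, period=1)
emit factor 5: 'b' (i=4, period=1)
emit factor 6: 'aabb' (i=5, period=4)
emit factor 7: 'aabaabbabbaabbbab' (i=9, period=17)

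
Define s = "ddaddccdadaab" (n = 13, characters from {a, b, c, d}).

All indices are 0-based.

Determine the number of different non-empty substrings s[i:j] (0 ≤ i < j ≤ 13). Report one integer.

77

rank | idx | suffix
   0 |  10 | aab
   1 |  11 | ab
   2 |   8 | adaab
   3 |   2 | addccdadaab
   4 |  12 | b
   5 |   5 | ccdadaab
   6 |   6 | cdadaab
   7 |   9 | daab
   8 |   7 | dadaab
   9 |   1 | daddccdadaab
  10 |   4 | dccdadaab
  11 |   0 | ddaddccdadaab
  12 |   3 | ddccdadaab

SA = [10, 11, 8, 2, 12, 5, 6, 9, 7, 1, 4, 0, 3]
i: (SA[i-1],SA[i]) lcp shared
  1: (10,11) 1 'a'
  2: (11,8) 1 'a'
  3: (8,2) 2 'ad'
  4: (2,12) 0 ''
  5: (12,5) 0 ''
  6: (5,6) 1 'c'
  7: (6,9) 0 ''
  8: (9,7) 2 'da'
  9: (7,1) 3 'dad'
  10: (1,4) 1 'd'
  11: (4,0) 1 'd'
  12: (0,3) 2 'dd'

n(n+1)/2 = 13·14/2 = 91
Σ LCP = 0 + 1 + 1 + 2 + 0 + 0 + 1 + 0 + 2 + 3 + 1 + 1 + 2 = 14
distinct = 91 − 14 = 77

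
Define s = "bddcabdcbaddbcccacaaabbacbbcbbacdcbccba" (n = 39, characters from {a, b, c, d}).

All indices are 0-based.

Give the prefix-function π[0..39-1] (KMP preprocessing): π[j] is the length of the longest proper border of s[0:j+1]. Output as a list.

π[0] = 0
j=1 s[j]='d': π[1]=0 (border '')
j=2 s[j]='d': π[2]=0 (border '')
j=3 s[j]='c': π[3]=0 (border '')
j=4 s[j]='a': π[4]=0 (border '')
j=5 s[j]='b': π[5]=1 (border 'b')
j=6 s[j]='d': π[6]=2 (border 'bd')
j=7 s[j]='c': k: 2→0; π[7]=0 (border '')
j=8 s[j]='b': π[8]=1 (border 'b')
j=9 s[j]='a': k: 1→0; π[9]=0 (border '')
j=10 s[j]='d': π[10]=0 (border '')
j=11 s[j]='d': π[11]=0 (border '')
j=12 s[j]='b': π[12]=1 (border 'b')
j=13 s[j]='c': k: 1→0; π[13]=0 (border '')
j=14 s[j]='c': π[14]=0 (border '')
j=15 s[j]='c': π[15]=0 (border '')
j=16 s[j]='a': π[16]=0 (border '')
j=17 s[j]='c': π[17]=0 (border '')
j=18 s[j]='a': π[18]=0 (border '')
j=19 s[j]='a': π[19]=0 (border '')
j=20 s[j]='a': π[20]=0 (border '')
j=21 s[j]='b': π[21]=1 (border 'b')
j=22 s[j]='b': k: 1→0; π[22]=1 (border 'b')
j=23 s[j]='a': k: 1→0; π[23]=0 (border '')
j=24 s[j]='c': π[24]=0 (border '')
j=25 s[j]='b': π[25]=1 (border 'b')
j=26 s[j]='b': k: 1→0; π[26]=1 (border 'b')
j=27 s[j]='c': k: 1→0; π[27]=0 (border '')
j=28 s[j]='b': π[28]=1 (border 'b')
j=29 s[j]='b': k: 1→0; π[29]=1 (border 'b')
j=30 s[j]='a': k: 1→0; π[30]=0 (border '')
j=31 s[j]='c': π[31]=0 (border '')
j=32 s[j]='d': π[32]=0 (border '')
j=33 s[j]='c': π[33]=0 (border '')
j=34 s[j]='b': π[34]=1 (border 'b')
j=35 s[j]='c': k: 1→0; π[35]=0 (border '')
j=36 s[j]='c': π[36]=0 (border '')
j=37 s[j]='b': π[37]=1 (border 'b')
j=38 s[j]='a': k: 1→0; π[38]=0 (border '')

[0, 0, 0, 0, 0, 1, 2, 0, 1, 0, 0, 0, 1, 0, 0, 0, 0, 0, 0, 0, 0, 1, 1, 0, 0, 1, 1, 0, 1, 1, 0, 0, 0, 0, 1, 0, 0, 1, 0]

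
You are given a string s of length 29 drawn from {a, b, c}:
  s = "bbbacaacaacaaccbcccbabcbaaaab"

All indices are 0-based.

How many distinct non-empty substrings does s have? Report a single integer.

sorted suffixes:
  #0 SA[0]=24  'aaaab'
  #1 SA[1]=25  'aaab'
  #2 SA[2]=26  'aab'
  #3 SA[3]=5  'aacaacaaccbcccbabcbaaaab'
  #4 SA[4]=8  'aacaaccbcccbabcbaaaab'
  #5 SA[5]=11  'aaccbcccbabcbaaaab'
  #6 SA[6]=27  'ab'
  #7 SA[7]=20  'abcbaaaab'
  #8 SA[8]=3  'acaacaacaaccbcccbabcbaaaab'
  #9 SA[9]=6  'acaacaaccbcccbabcbaaaab'
  #10 SA[10]=9  'acaaccbcccbabcbaaaab'
  #11 SA[11]=12  'accbcccbabcbaaaab'
  #12 SA[12]=28  'b'
  #13 SA[13]=23  'baaaab'
  #14 SA[14]=19  'babcbaaaab'
  #15 SA[15]=2  'bacaacaacaaccbcccbabcbaaaab'
  #16 SA[16]=1  'bbacaacaacaaccbcccbabcbaaaab'
  #17 SA[17]=0  'bbbacaacaacaaccbcccbabcbaaaab'
  #18 SA[18]=21  'bcbaaaab'
  #19 SA[19]=15  'bcccbabcbaaaab'
  #20 SA[20]=4  'caacaacaaccbcccbabcbaaaab'
  #21 SA[21]=7  'caacaaccbcccbabcbaaaab'
  #22 SA[22]=10  'caaccbcccbabcbaaaab'
  #23 SA[23]=22  'cbaaaab'
  #24 SA[24]=18  'cbabcbaaaab'
  #25 SA[25]=14  'cbcccbabcbaaaab'
  #26 SA[26]=17  'ccbabcbaaaab'
  #27 SA[27]=13  'ccbcccbabcbaaaab'
  #28 SA[28]=16  'cccbabcbaaaab'

SA = [24, 25, 26, 5, 8, 11, 27, 20, 3, 6, 9, 12, 28, 23, 19, 2, 1, 0, 21, 15, 4, 7, 10, 22, 18, 14, 17, 13, 16]
[i] adj suffixes → lcp
  [1] 24/25 → 3 ('aaa')
  [2] 25/26 → 2 ('aa')
  [3] 26/5 → 2 ('aa')
  [4] 5/8 → 6 ('aacaac')
  [5] 8/11 → 3 ('aac')
  [6] 11/27 → 1 ('a')
  [7] 27/20 → 2 ('ab')
  [8] 20/3 → 1 ('a')
  [9] 3/6 → 8 ('acaacaac')
  [10] 6/9 → 5 ('acaac')
  [11] 9/12 → 2 ('ac')
  [12] 12/28 → 0 ('')
  [13] 28/23 → 1 ('b')
  [14] 23/19 → 2 ('ba')
  [15] 19/2 → 2 ('ba')
  [16] 2/1 → 1 ('b')
  [17] 1/0 → 2 ('bb')
  [18] 0/21 → 1 ('b')
  [19] 21/15 → 2 ('bc')
  [20] 15/4 → 0 ('')
  [21] 4/7 → 7 ('caacaac')
  [22] 7/10 → 4 ('caac')
  [23] 10/22 → 1 ('c')
  [24] 22/18 → 3 ('cba')
  [25] 18/14 → 2 ('cb')
  [26] 14/17 → 1 ('c')
  [27] 17/13 → 3 ('ccb')
  [28] 13/16 → 2 ('cc')

n(n+1)/2 = 29·30/2 = 435
Σ LCP = 0 + 3 + 2 + 2 + 6 + 3 + 1 + 2 + 1 + 8 + 5 + 2 + 0 + 1 + 2 + 2 + 1 + 2 + 1 + 2 + 0 + 7 + 4 + 1 + 3 + 2 + 1 + 3 + 2 = 69
distinct = 435 − 69 = 366

366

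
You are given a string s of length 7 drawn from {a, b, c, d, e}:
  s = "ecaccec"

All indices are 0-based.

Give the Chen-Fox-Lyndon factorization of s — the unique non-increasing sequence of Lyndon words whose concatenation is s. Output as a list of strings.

["e", "c", "accec"]

emit factor 1: 'e' (i=0, period=1)
emit factor 2: 'c' (i=1, period=1)
emit factor 3: 'accec' (i=2, period=5)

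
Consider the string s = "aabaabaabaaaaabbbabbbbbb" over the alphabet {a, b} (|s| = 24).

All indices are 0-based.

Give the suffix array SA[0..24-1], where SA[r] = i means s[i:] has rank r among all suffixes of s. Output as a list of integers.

rank→(start, suffix):
  0 → (9, 'aaaaabbbabbbbbb')
  1 → (10, 'aaaabbbabbbbbb')
  2 → (11, 'aaabbbabbbbbb')
  3 → (6, 'aabaaaaabbbabbbbbb')
  4 → (3, 'aabaabaaaaabbbabbbbbb')
  5 → (0, 'aabaabaabaaaaabbbabbbbbb')
  6 → (12, 'aabbbabbbbbb')
  7 → (7, 'abaaaaabbbabbbbbb')
  8 → (4, 'abaabaaaaabbbabbbbbb')
  9 → (1, 'abaabaabaaaaabbbabbbbbb')
  10 → (13, 'abbbabbbbbb')
  11 → (17, 'abbbbbb')
  12 → (23, 'b')
  13 → (8, 'baaaaabbbabbbbbb')
  14 → (5, 'baabaaaaabbbabbbbbb')
  15 → (2, 'baabaabaaaaabbbabbbbbb')
  16 → (16, 'babbbbbb')
  17 → (22, 'bb')
  18 → (15, 'bbabbbbbb')
  19 → (21, 'bbb')
  20 → (14, 'bbbabbbbbb')
  21 → (20, 'bbbb')
  22 → (19, 'bbbbb')
  23 → (18, 'bbbbbb')

[9, 10, 11, 6, 3, 0, 12, 7, 4, 1, 13, 17, 23, 8, 5, 2, 16, 22, 15, 21, 14, 20, 19, 18]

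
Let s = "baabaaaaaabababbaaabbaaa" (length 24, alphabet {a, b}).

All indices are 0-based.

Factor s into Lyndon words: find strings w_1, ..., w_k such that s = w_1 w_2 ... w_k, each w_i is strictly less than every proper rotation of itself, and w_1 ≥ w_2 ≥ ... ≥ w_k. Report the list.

emit factor 1: 'b' (i=0, period=1)
emit factor 2: 'aab' (i=1, period=3)
emit factor 3: 'aaaaaabababbaaabb' (i=4, period=17)
emit factor 4: 'a' (i=21, period=1)
emit factor 5: 'a' (i=22, period=1)
emit factor 6: 'a' (i=23, period=1)

["b", "aab", "aaaaaabababbaaabb", "a", "a", "a"]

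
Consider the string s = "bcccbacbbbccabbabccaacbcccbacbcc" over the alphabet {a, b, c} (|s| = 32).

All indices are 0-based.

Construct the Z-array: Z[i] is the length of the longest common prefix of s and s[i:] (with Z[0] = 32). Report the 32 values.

[32, 0, 0, 0, 1, 0, 0, 1, 1, 3, 0, 0, 0, 1, 1, 0, 3, 0, 0, 0, 0, 0, 8, 0, 0, 0, 1, 0, 0, 3, 0, 0]

Z[0]=32
i=1: fresh scan; Z[1]=0
i=2: fresh scan; Z[2]=0
i=3: fresh scan; Z[3]=0
i=4: fresh scan; Z[4]=1 extend→box=[4,5)
i=5: fresh scan; Z[5]=0
i=6: fresh scan; Z[6]=0
i=7: fresh scan; Z[7]=1 extend→box=[7,8)
i=8: fresh scan; Z[8]=1 extend→box=[8,9)
i=9: fresh scan; Z[9]=3 extend→box=[9,12)
i=10: min(r-i=2, Z[1]=0)=0; Z[10]=0
i=11: min(r-i=1, Z[2]=0)=0; Z[11]=0
i=12: fresh scan; Z[12]=0
i=13: fresh scan; Z[13]=1 extend→box=[13,14)
i=14: fresh scan; Z[14]=1 extend→box=[14,15)
i=15: fresh scan; Z[15]=0
i=16: fresh scan; Z[16]=3 extend→box=[16,19)
i=17: min(r-i=2, Z[1]=0)=0; Z[17]=0
i=18: min(r-i=1, Z[2]=0)=0; Z[18]=0
i=19: fresh scan; Z[19]=0
i=20: fresh scan; Z[20]=0
i=21: fresh scan; Z[21]=0
i=22: fresh scan; Z[22]=8 extend→box=[22,30)
i=23: min(r-i=7, Z[1]=0)=0; Z[23]=0
i=24: min(r-i=6, Z[2]=0)=0; Z[24]=0
i=25: min(r-i=5, Z[3]=0)=0; Z[25]=0
i=26: min(r-i=4, Z[4]=1)=1; Z[26]=1
i=27: min(r-i=3, Z[5]=0)=0; Z[27]=0
i=28: min(r-i=2, Z[6]=0)=0; Z[28]=0
i=29: min(r-i=1, Z[7]=1)=1; Z[29]=3 extend→box=[29,32)
i=30: min(r-i=2, Z[1]=0)=0; Z[30]=0
i=31: min(r-i=1, Z[2]=0)=0; Z[31]=0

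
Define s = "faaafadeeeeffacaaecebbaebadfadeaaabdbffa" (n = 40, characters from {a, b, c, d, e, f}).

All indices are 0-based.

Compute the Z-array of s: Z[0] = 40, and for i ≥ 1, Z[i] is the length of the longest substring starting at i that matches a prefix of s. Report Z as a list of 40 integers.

Z[0]=40
i=1: fresh scan; Z[1]=0
i=2: fresh scan; Z[2]=0
i=3: fresh scan; Z[3]=0
i=4: fresh scan; Z[4]=2 grow→box=[4,6)
i=5: min(r-i=1, Z[1]=0)=0; Z[5]=0
i=6: fresh scan; Z[6]=0
i=7: fresh scan; Z[7]=0
i=8: fresh scan; Z[8]=0
i=9: fresh scan; Z[9]=0
i=10: fresh scan; Z[10]=0
i=11: fresh scan; Z[11]=1 grow→box=[11,12)
i=12: fresh scan; Z[12]=2 grow→box=[12,14)
i=13: min(r-i=1, Z[1]=0)=0; Z[13]=0
i=14: fresh scan; Z[14]=0
i=15: fresh scan; Z[15]=0
i=16: fresh scan; Z[16]=0
i=17: fresh scan; Z[17]=0
i=18: fresh scan; Z[18]=0
i=19: fresh scan; Z[19]=0
i=20: fresh scan; Z[20]=0
i=21: fresh scan; Z[21]=0
i=22: fresh scan; Z[22]=0
i=23: fresh scan; Z[23]=0
i=24: fresh scan; Z[24]=0
i=25: fresh scan; Z[25]=0
i=26: fresh scan; Z[26]=0
i=27: fresh scan; Z[27]=2 grow→box=[27,29)
i=28: min(r-i=1, Z[1]=0)=0; Z[28]=0
i=29: fresh scan; Z[29]=0
i=30: fresh scan; Z[30]=0
i=31: fresh scan; Z[31]=0
i=32: fresh scan; Z[32]=0
i=33: fresh scan; Z[33]=0
i=34: fresh scan; Z[34]=0
i=35: fresh scan; Z[35]=0
i=36: fresh scan; Z[36]=0
i=37: fresh scan; Z[37]=1 grow→box=[37,38)
i=38: fresh scan; Z[38]=2 grow→box=[38,40)
i=39: min(r-i=1, Z[1]=0)=0; Z[39]=0

[40, 0, 0, 0, 2, 0, 0, 0, 0, 0, 0, 1, 2, 0, 0, 0, 0, 0, 0, 0, 0, 0, 0, 0, 0, 0, 0, 2, 0, 0, 0, 0, 0, 0, 0, 0, 0, 1, 2, 0]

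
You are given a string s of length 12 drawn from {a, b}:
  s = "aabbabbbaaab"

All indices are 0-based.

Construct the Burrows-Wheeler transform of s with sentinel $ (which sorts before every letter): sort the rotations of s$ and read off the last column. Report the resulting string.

bba$aababbbaa

rank  rotation       last
    0  $aabbabbbaaab  b
    1  aaab$aabbabbb  b
    2  aab$aabbabbba  a
    3  aabbabbbaaab$  $
    4  ab$aabbabbbaa  a
    5  abbabbbaaab$a  a
    6  abbbaaab$aabb  b
    7  b$aabbabbbaaa  a
    8  baaab$aabbabb  b
    9  babbbaaab$aab  b
   10  bbaaab$aabbab  b
   11  bbabbbaaab$aa  a
   12  bbbaaab$aabba  a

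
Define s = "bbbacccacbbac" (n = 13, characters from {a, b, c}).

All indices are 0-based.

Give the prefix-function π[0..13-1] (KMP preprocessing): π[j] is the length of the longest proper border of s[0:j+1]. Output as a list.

[0, 1, 2, 0, 0, 0, 0, 0, 0, 1, 2, 0, 0]

π[0] = 0
j=1 s[j]='b': π[1]=1 (border 'b')
j=2 s[j]='b': π[2]=2 (border 'bb')
j=3 s[j]='a': k: 2→1→0; π[3]=0 (border '')
j=4 s[j]='c': π[4]=0 (border '')
j=5 s[j]='c': π[5]=0 (border '')
j=6 s[j]='c': π[6]=0 (border '')
j=7 s[j]='a': π[7]=0 (border '')
j=8 s[j]='c': π[8]=0 (border '')
j=9 s[j]='b': π[9]=1 (border 'b')
j=10 s[j]='b': π[10]=2 (border 'bb')
j=11 s[j]='a': k: 2→1→0; π[11]=0 (border '')
j=12 s[j]='c': π[12]=0 (border '')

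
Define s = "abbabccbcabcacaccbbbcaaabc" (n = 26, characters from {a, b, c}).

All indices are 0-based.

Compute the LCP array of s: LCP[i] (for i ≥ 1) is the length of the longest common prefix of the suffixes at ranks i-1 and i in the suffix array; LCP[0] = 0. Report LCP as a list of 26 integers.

[0, 2, 1, 2, 3, 3, 1, 2, 0, 1, 2, 2, 1, 2, 3, 3, 2, 0, 1, 2, 2, 3, 1, 2, 1, 3]

rank→(start, suffix):
  0 → (21, 'aaabc')
  1 → (22, 'aabc')
  2 → (0, 'abbabccbcabcacaccbbbcaaabc')
  3 → (23, 'abc')
  4 → (9, 'abcacaccbbbcaaabc')
  5 → (3, 'abccbcabcacaccbbbcaaabc')
  6 → (12, 'acaccbbbcaaabc')
  7 → (14, 'accbbbcaaabc')
  8 → (2, 'babccbcabcacaccbbbcaaabc')
  9 → (1, 'bbabccbcabcacaccbbbcaaabc')
  10 → (17, 'bbbcaaabc')
  11 → (18, 'bbcaaabc')
  12 → (24, 'bc')
  13 → (19, 'bcaaabc')
  14 → (7, 'bcabcacaccbbbcaaabc')
  15 → (10, 'bcacaccbbbcaaabc')
  16 → (4, 'bccbcabcacaccbbbcaaabc')
  17 → (25, 'c')
  18 → (20, 'caaabc')
  19 → (8, 'cabcacaccbbbcaaabc')
  20 → (11, 'cacaccbbbcaaabc')
  21 → (13, 'caccbbbcaaabc')
  22 → (16, 'cbbbcaaabc')
  23 → (6, 'cbcabcacaccbbbcaaabc')
  24 → (15, 'ccbbbcaaabc')
  25 → (5, 'ccbcabcacaccbbbcaaabc')

SA = [21, 22, 0, 23, 9, 3, 12, 14, 2, 1, 17, 18, 24, 19, 7, 10, 4, 25, 20, 8, 11, 13, 16, 6, 15, 5]
i: (SA[i-1],SA[i]) lcp shared
  1: (21,22) 2 'aa'
  2: (22,0) 1 'a'
  3: (0,23) 2 'ab'
  4: (23,9) 3 'abc'
  5: (9,3) 3 'abc'
  6: (3,12) 1 'a'
  7: (12,14) 2 'ac'
  8: (14,2) 0 ''
  9: (2,1) 1 'b'
  10: (1,17) 2 'bb'
  11: (17,18) 2 'bb'
  12: (18,24) 1 'b'
  13: (24,19) 2 'bc'
  14: (19,7) 3 'bca'
  15: (7,10) 3 'bca'
  16: (10,4) 2 'bc'
  17: (4,25) 0 ''
  18: (25,20) 1 'c'
  19: (20,8) 2 'ca'
  20: (8,11) 2 'ca'
  21: (11,13) 3 'cac'
  22: (13,16) 1 'c'
  23: (16,6) 2 'cb'
  24: (6,15) 1 'c'
  25: (15,5) 3 'ccb'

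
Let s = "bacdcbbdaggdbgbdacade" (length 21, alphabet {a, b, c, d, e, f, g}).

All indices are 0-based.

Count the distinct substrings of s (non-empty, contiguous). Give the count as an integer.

212

sorted suffixes:
  #0 SA[0]=16  'acade'
  #1 SA[1]=1  'acdcbbdaggdbgbdacade'
  #2 SA[2]=18  'ade'
  #3 SA[3]=8  'aggdbgbdacade'
  #4 SA[4]=0  'bacdcbbdaggdbgbdacade'
  #5 SA[5]=5  'bbdaggdbgbdacade'
  #6 SA[6]=14  'bdacade'
  #7 SA[7]=6  'bdaggdbgbdacade'
  #8 SA[8]=12  'bgbdacade'
  #9 SA[9]=17  'cade'
  #10 SA[10]=4  'cbbdaggdbgbdacade'
  #11 SA[11]=2  'cdcbbdaggdbgbdacade'
  #12 SA[12]=15  'dacade'
  #13 SA[13]=7  'daggdbgbdacade'
  #14 SA[14]=11  'dbgbdacade'
  #15 SA[15]=3  'dcbbdaggdbgbdacade'
  #16 SA[16]=19  'de'
  #17 SA[17]=20  'e'
  #18 SA[18]=13  'gbdacade'
  #19 SA[19]=10  'gdbgbdacade'
  #20 SA[20]=9  'ggdbgbdacade'

SA = [16, 1, 18, 8, 0, 5, 14, 6, 12, 17, 4, 2, 15, 7, 11, 3, 19, 20, 13, 10, 9]
rank  pair      lcp
   1  s[16:],s[1:]  2  'ac'
   2  s[1:],s[18:]  1  'a'
   3  s[18:],s[8:]  1  'a'
   4  s[8:],s[0:]  0  ''
   5  s[0:],s[5:]  1  'b'
   6  s[5:],s[14:]  1  'b'
   7  s[14:],s[6:]  3  'bda'
   8  s[6:],s[12:]  1  'b'
   9  s[12:],s[17:]  0  ''
  10  s[17:],s[4:]  1  'c'
  11  s[4:],s[2:]  1  'c'
  12  s[2:],s[15:]  0  ''
  13  s[15:],s[7:]  2  'da'
  14  s[7:],s[11:]  1  'd'
  15  s[11:],s[3:]  1  'd'
  16  s[3:],s[19:]  1  'd'
  17  s[19:],s[20:]  0  ''
  18  s[20:],s[13:]  0  ''
  19  s[13:],s[10:]  1  'g'
  20  s[10:],s[9:]  1  'g'

n(n+1)/2 = 21·22/2 = 231
Σ LCP = 0 + 2 + 1 + 1 + 0 + 1 + 1 + 3 + 1 + 0 + 1 + 1 + 0 + 2 + 1 + 1 + 1 + 0 + 0 + 1 + 1 = 19
distinct = 231 − 19 = 212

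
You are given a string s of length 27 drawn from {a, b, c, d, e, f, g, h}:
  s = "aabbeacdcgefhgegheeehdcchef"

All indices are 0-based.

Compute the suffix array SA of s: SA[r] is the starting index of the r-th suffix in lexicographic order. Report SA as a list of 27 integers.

[0, 1, 5, 2, 3, 22, 6, 8, 23, 21, 7, 4, 17, 18, 25, 10, 14, 19, 26, 11, 9, 13, 15, 20, 16, 24, 12]

rank→(start, suffix):
  0 → (0, 'aabbeacdcgefhgegheeehdcchef')
  1 → (1, 'abbeacdcgefhgegheeehdcchef')
  2 → (5, 'acdcgefhgegheeehdcchef')
  3 → (2, 'bbeacdcgefhgegheeehdcchef')
  4 → (3, 'beacdcgefhgegheeehdcchef')
  5 → (22, 'cchef')
  6 → (6, 'cdcgefhgegheeehdcchef')
  7 → (8, 'cgefhgegheeehdcchef')
  8 → (23, 'chef')
  9 → (21, 'dcchef')
  10 → (7, 'dcgefhgegheeehdcchef')
  11 → (4, 'eacdcgefhgegheeehdcchef')
  12 → (17, 'eeehdcchef')
  13 → (18, 'eehdcchef')
  14 → (25, 'ef')
  15 → (10, 'efhgegheeehdcchef')
  16 → (14, 'egheeehdcchef')
  17 → (19, 'ehdcchef')
  18 → (26, 'f')
  19 → (11, 'fhgegheeehdcchef')
  20 → (9, 'gefhgegheeehdcchef')
  21 → (13, 'gegheeehdcchef')
  22 → (15, 'gheeehdcchef')
  23 → (20, 'hdcchef')
  24 → (16, 'heeehdcchef')
  25 → (24, 'hef')
  26 → (12, 'hgegheeehdcchef')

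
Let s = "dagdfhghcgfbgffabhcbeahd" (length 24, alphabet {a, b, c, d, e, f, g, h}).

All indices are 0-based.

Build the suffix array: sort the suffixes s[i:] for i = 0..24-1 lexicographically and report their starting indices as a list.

sorted suffixes:
  #0 SA[0]=15  'abhcbeahd'
  #1 SA[1]=1  'agdfhghcgfbgffabhcbeahd'
  #2 SA[2]=21  'ahd'
  #3 SA[3]=19  'beahd'
  #4 SA[4]=11  'bgffabhcbeahd'
  #5 SA[5]=16  'bhcbeahd'
  #6 SA[6]=18  'cbeahd'
  #7 SA[7]=8  'cgfbgffabhcbeahd'
  #8 SA[8]=23  'd'
  #9 SA[9]=0  'dagdfhghcgfbgffabhcbeahd'
  #10 SA[10]=3  'dfhghcgfbgffabhcbeahd'
  #11 SA[11]=20  'eahd'
  #12 SA[12]=14  'fabhcbeahd'
  #13 SA[13]=10  'fbgffabhcbeahd'
  #14 SA[14]=13  'ffabhcbeahd'
  #15 SA[15]=4  'fhghcgfbgffabhcbeahd'
  #16 SA[16]=2  'gdfhghcgfbgffabhcbeahd'
  #17 SA[17]=9  'gfbgffabhcbeahd'
  #18 SA[18]=12  'gffabhcbeahd'
  #19 SA[19]=6  'ghcgfbgffabhcbeahd'
  #20 SA[20]=17  'hcbeahd'
  #21 SA[21]=7  'hcgfbgffabhcbeahd'
  #22 SA[22]=22  'hd'
  #23 SA[23]=5  'hghcgfbgffabhcbeahd'

[15, 1, 21, 19, 11, 16, 18, 8, 23, 0, 3, 20, 14, 10, 13, 4, 2, 9, 12, 6, 17, 7, 22, 5]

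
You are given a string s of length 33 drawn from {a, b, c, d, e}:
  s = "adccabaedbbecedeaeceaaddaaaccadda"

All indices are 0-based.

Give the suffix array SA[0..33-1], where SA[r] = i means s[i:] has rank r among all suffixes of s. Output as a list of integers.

[32, 24, 25, 20, 4, 26, 0, 29, 21, 16, 6, 5, 9, 10, 3, 28, 2, 27, 18, 12, 31, 23, 8, 1, 30, 22, 14, 19, 15, 17, 11, 7, 13]

rank | idx | suffix
   0 |  32 | a
   1 |  24 | aaaccadda
   2 |  25 | aaccadda
   3 |  20 | aaddaaaccadda
   4 |   4 | abaedbbecedeaeceaaddaaaccadda
   5 |  26 | accadda
   6 |   0 | adccabaedbbecedeaeceaaddaaaccadda
   7 |  29 | adda
   8 |  21 | addaaaccadda
   9 |  16 | aeceaaddaaaccadda
  10 |   6 | aedbbecedeaeceaaddaaaccadda
  11 |   5 | baedbbecedeaeceaaddaaaccadda
  12 |   9 | bbecedeaeceaaddaaaccadda
  13 |  10 | becedeaeceaaddaaaccadda
  14 |   3 | cabaedbbecedeaeceaaddaaaccadda
  15 |  28 | cadda
  16 |   2 | ccabaedbbecedeaeceaaddaaaccadda
  17 |  27 | ccadda
  18 |  18 | ceaaddaaaccadda
  19 |  12 | cedeaeceaaddaaaccadda
  20 |  31 | da
  21 |  23 | daaaccadda
  22 |   8 | dbbecedeaeceaaddaaaccadda
  23 |   1 | dccabaedbbecedeaeceaaddaaaccadda
  24 |  30 | dda
  25 |  22 | ddaaaccadda
  26 |  14 | deaeceaaddaaaccadda
  27 |  19 | eaaddaaaccadda
  28 |  15 | eaeceaaddaaaccadda
  29 |  17 | eceaaddaaaccadda
  30 |  11 | ecedeaeceaaddaaaccadda
  31 |   7 | edbbecedeaeceaaddaaaccadda
  32 |  13 | edeaeceaaddaaaccadda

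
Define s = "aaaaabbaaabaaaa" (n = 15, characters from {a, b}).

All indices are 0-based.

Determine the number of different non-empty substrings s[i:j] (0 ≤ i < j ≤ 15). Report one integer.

rank | idx | suffix
   0 |  14 | a
   1 |  13 | aa
   2 |  12 | aaa
   3 |  11 | aaaa
   4 |   0 | aaaaabbaaabaaaa
   5 |   1 | aaaabbaaabaaaa
   6 |   7 | aaabaaaa
   7 |   2 | aaabbaaabaaaa
   8 |   8 | aabaaaa
   9 |   3 | aabbaaabaaaa
  10 |   9 | abaaaa
  11 |   4 | abbaaabaaaa
  12 |  10 | baaaa
  13 |   6 | baaabaaaa
  14 |   5 | bbaaabaaaa

SA = [14, 13, 12, 11, 0, 1, 7, 2, 8, 3, 9, 4, 10, 6, 5]
i: (SA[i-1],SA[i]) lcp shared
  1: (14,13) 1 'a'
  2: (13,12) 2 'aa'
  3: (12,11) 3 'aaa'
  4: (11,0) 4 'aaaa'
  5: (0,1) 4 'aaaa'
  6: (1,7) 3 'aaa'
  7: (7,2) 4 'aaab'
  8: (2,8) 2 'aa'
  9: (8,3) 3 'aab'
  10: (3,9) 1 'a'
  11: (9,4) 2 'ab'
  12: (4,10) 0 ''
  13: (10,6) 4 'baaa'
  14: (6,5) 1 'b'

n(n+1)/2 = 15·16/2 = 120
Σ LCP = 0 + 1 + 2 + 3 + 4 + 4 + 3 + 4 + 2 + 3 + 1 + 2 + 0 + 4 + 1 = 34
distinct = 120 − 34 = 86

86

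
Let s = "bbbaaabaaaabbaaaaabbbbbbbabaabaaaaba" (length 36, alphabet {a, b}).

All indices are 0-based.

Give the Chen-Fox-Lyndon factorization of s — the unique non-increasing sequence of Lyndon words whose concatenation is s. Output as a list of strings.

["b", "b", "b", "aaab", "aaaabb", "aaaaabbbbbbbabaabaaaab", "a"]

emit factor 1: 'b' (i=0, period=1)
emit factor 2: 'b' (i=1, period=1)
emit factor 3: 'b' (i=2, period=1)
emit factor 4: 'aaab' (i=3, period=4)
emit factor 5: 'aaaabb' (i=7, period=6)
emit factor 6: 'aaaaabbbbbbbabaabaaaab' (i=13, period=22)
emit factor 7: 'a' (i=35, period=1)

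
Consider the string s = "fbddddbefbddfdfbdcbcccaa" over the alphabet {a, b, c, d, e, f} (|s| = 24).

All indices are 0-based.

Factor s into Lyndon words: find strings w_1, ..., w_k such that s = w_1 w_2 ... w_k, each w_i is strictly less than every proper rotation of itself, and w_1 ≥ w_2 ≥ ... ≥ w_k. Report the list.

["f", "bddddbefbddfdf", "bdc", "bccc", "a", "a"]

emit factor 1: 'f' (i=0, period=1)
emit factor 2: 'bddddbefbddfdf' (i=1, period=14)
emit factor 3: 'bdc' (i=15, period=3)
emit factor 4: 'bccc' (i=18, period=4)
emit factor 5: 'a' (i=22, period=1)
emit factor 6: 'a' (i=23, period=1)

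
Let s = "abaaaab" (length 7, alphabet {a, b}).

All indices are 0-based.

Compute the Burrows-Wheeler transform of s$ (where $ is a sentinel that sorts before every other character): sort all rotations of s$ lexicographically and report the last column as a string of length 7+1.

rank  rotation  last
    0  $abaaaab  b
    1  aaaab$ab  b
    2  aaab$aba  a
    3  aab$abaa  a
    4  ab$abaaa  a
    5  abaaaab$  $
    6  b$abaaaa  a
    7  baaaab$a  a

bbaaa$aa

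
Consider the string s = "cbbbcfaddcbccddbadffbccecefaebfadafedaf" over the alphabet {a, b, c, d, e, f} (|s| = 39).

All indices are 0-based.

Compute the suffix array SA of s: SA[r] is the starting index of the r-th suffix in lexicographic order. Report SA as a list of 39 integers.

[31, 6, 16, 27, 37, 33, 15, 1, 2, 10, 20, 3, 29, 0, 9, 11, 21, 12, 22, 24, 4, 36, 32, 14, 8, 13, 7, 17, 28, 23, 35, 25, 38, 30, 5, 26, 19, 34, 18]

rank→(start, suffix):
  0 → (31, 'adafedaf')
  1 → (6, 'addcbccddbadffbccecefaebfadafedaf')
  2 → (16, 'adffbccecefaebfadafedaf')
  3 → (27, 'aebfadafedaf')
  4 → (37, 'af')
  5 → (33, 'afedaf')
  6 → (15, 'badffbccecefaebfadafedaf')
  7 → (1, 'bbbcfaddcbccddbadffbccecefaebfadafedaf')
  8 → (2, 'bbcfaddcbccddbadffbccecefaebfadafedaf')
  9 → (10, 'bccddbadffbccecefaebfadafedaf')
  10 → (20, 'bccecefaebfadafedaf')
  11 → (3, 'bcfaddcbccddbadffbccecefaebfadafedaf')
  12 → (29, 'bfadafedaf')
  13 → (0, 'cbbbcfaddcbccddbadffbccecefaebfadafedaf')
  14 → (9, 'cbccddbadffbccecefaebfadafedaf')
  15 → (11, 'ccddbadffbccecefaebfadafedaf')
  16 → (21, 'ccecefaebfadafedaf')
  17 → (12, 'cddbadffbccecefaebfadafedaf')
  18 → (22, 'cecefaebfadafedaf')
  19 → (24, 'cefaebfadafedaf')
  20 → (4, 'cfaddcbccddbadffbccecefaebfadafedaf')
  21 → (36, 'daf')
  22 → (32, 'dafedaf')
  23 → (14, 'dbadffbccecefaebfadafedaf')
  24 → (8, 'dcbccddbadffbccecefaebfadafedaf')
  25 → (13, 'ddbadffbccecefaebfadafedaf')
  26 → (7, 'ddcbccddbadffbccecefaebfadafedaf')
  27 → (17, 'dffbccecefaebfadafedaf')
  28 → (28, 'ebfadafedaf')
  29 → (23, 'ecefaebfadafedaf')
  30 → (35, 'edaf')
  31 → (25, 'efaebfadafedaf')
  32 → (38, 'f')
  33 → (30, 'fadafedaf')
  34 → (5, 'faddcbccddbadffbccecefaebfadafedaf')
  35 → (26, 'faebfadafedaf')
  36 → (19, 'fbccecefaebfadafedaf')
  37 → (34, 'fedaf')
  38 → (18, 'ffbccecefaebfadafedaf')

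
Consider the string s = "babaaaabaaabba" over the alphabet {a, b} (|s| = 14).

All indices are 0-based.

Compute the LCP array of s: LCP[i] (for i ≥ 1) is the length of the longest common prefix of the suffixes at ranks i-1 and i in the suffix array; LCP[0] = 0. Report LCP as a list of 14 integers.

rank→(start, suffix):
  0 → (13, 'a')
  1 → (3, 'aaaabaaabba')
  2 → (4, 'aaabaaabba')
  3 → (8, 'aaabba')
  4 → (5, 'aabaaabba')
  5 → (9, 'aabba')
  6 → (1, 'abaaaabaaabba')
  7 → (6, 'abaaabba')
  8 → (10, 'abba')
  9 → (12, 'ba')
  10 → (2, 'baaaabaaabba')
  11 → (7, 'baaabba')
  12 → (0, 'babaaaabaaabba')
  13 → (11, 'bba')

SA = [13, 3, 4, 8, 5, 9, 1, 6, 10, 12, 2, 7, 0, 11]
[i] adj suffixes → lcp
  [1] 13/3 → 1 ('a')
  [2] 3/4 → 3 ('aaa')
  [3] 4/8 → 4 ('aaab')
  [4] 8/5 → 2 ('aa')
  [5] 5/9 → 3 ('aab')
  [6] 9/1 → 1 ('a')
  [7] 1/6 → 5 ('abaaa')
  [8] 6/10 → 2 ('ab')
  [9] 10/12 → 0 ('')
  [10] 12/2 → 2 ('ba')
  [11] 2/7 → 4 ('baaa')
  [12] 7/0 → 2 ('ba')
  [13] 0/11 → 1 ('b')

[0, 1, 3, 4, 2, 3, 1, 5, 2, 0, 2, 4, 2, 1]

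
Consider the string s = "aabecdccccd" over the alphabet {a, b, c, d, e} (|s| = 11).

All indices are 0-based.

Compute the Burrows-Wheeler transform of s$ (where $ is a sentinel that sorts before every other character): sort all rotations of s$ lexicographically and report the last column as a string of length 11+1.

rank  rotation      last
    0  $aabecdccccd  d
    1  aabecdccccd$  $
    2  abecdccccd$a  a
    3  becdccccd$aa  a
    4  ccccd$aabecd  d
    5  cccd$aabecdc  c
    6  ccd$aabecdcc  c
    7  cd$aabecdccc  c
    8  cdccccd$aabe  e
    9  d$aabecdcccc  c
   10  dccccd$aabec  c
   11  ecdccccd$aab  b

d$aadccceccb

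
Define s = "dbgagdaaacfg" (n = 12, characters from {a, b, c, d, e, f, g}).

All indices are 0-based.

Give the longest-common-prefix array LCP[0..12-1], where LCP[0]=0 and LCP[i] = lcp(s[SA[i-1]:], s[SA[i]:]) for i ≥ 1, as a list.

rank→(start, suffix):
  0 → (6, 'aaacfg')
  1 → (7, 'aacfg')
  2 → (8, 'acfg')
  3 → (3, 'agdaaacfg')
  4 → (1, 'bgagdaaacfg')
  5 → (9, 'cfg')
  6 → (5, 'daaacfg')
  7 → (0, 'dbgagdaaacfg')
  8 → (10, 'fg')
  9 → (11, 'g')
  10 → (2, 'gagdaaacfg')
  11 → (4, 'gdaaacfg')

SA = [6, 7, 8, 3, 1, 9, 5, 0, 10, 11, 2, 4]
i: (SA[i-1],SA[i]) lcp shared
  1: (6,7) 2 'aa'
  2: (7,8) 1 'a'
  3: (8,3) 1 'a'
  4: (3,1) 0 ''
  5: (1,9) 0 ''
  6: (9,5) 0 ''
  7: (5,0) 1 'd'
  8: (0,10) 0 ''
  9: (10,11) 0 ''
  10: (11,2) 1 'g'
  11: (2,4) 1 'g'

[0, 2, 1, 1, 0, 0, 0, 1, 0, 0, 1, 1]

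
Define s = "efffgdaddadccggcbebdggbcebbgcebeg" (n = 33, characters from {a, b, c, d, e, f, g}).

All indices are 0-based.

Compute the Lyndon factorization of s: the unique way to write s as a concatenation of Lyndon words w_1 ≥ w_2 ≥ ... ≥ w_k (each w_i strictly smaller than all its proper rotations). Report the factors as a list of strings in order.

emit factor 1: 'efffg' (i=0, period=5)
emit factor 2: 'd' (i=5, period=1)
emit factor 3: 'add' (i=6, period=3)
emit factor 4: 'adccggcbebdggbcebbgcebeg' (i=9, period=24)

["efffg", "d", "add", "adccggcbebdggbcebbgcebeg"]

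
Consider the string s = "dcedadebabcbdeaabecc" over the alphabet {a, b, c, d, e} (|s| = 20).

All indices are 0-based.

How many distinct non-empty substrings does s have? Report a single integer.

sorted suffixes:
  #0 SA[0]=14  'aabecc'
  #1 SA[1]=8  'abcbdeaabecc'
  #2 SA[2]=15  'abecc'
  #3 SA[3]=4  'adebabcbdeaabecc'
  #4 SA[4]=7  'babcbdeaabecc'
  #5 SA[5]=9  'bcbdeaabecc'
  #6 SA[6]=11  'bdeaabecc'
  #7 SA[7]=16  'becc'
  #8 SA[8]=19  'c'
  #9 SA[9]=10  'cbdeaabecc'
  #10 SA[10]=18  'cc'
  #11 SA[11]=1  'cedadebabcbdeaabecc'
  #12 SA[12]=3  'dadebabcbdeaabecc'
  #13 SA[13]=0  'dcedadebabcbdeaabecc'
  #14 SA[14]=12  'deaabecc'
  #15 SA[15]=5  'debabcbdeaabecc'
  #16 SA[16]=13  'eaabecc'
  #17 SA[17]=6  'ebabcbdeaabecc'
  #18 SA[18]=17  'ecc'
  #19 SA[19]=2  'edadebabcbdeaabecc'

SA = [14, 8, 15, 4, 7, 9, 11, 16, 19, 10, 18, 1, 3, 0, 12, 5, 13, 6, 17, 2]
i: (SA[i-1],SA[i]) lcp shared
  1: (14,8) 1 'a'
  2: (8,15) 2 'ab'
  3: (15,4) 1 'a'
  4: (4,7) 0 ''
  5: (7,9) 1 'b'
  6: (9,11) 1 'b'
  7: (11,16) 1 'b'
  8: (16,19) 0 ''
  9: (19,10) 1 'c'
  10: (10,18) 1 'c'
  11: (18,1) 1 'c'
  12: (1,3) 0 ''
  13: (3,0) 1 'd'
  14: (0,12) 1 'd'
  15: (12,5) 2 'de'
  16: (5,13) 0 ''
  17: (13,6) 1 'e'
  18: (6,17) 1 'e'
  19: (17,2) 1 'e'

n(n+1)/2 = 20·21/2 = 210
Σ LCP = 0 + 1 + 2 + 1 + 0 + 1 + 1 + 1 + 0 + 1 + 1 + 1 + 0 + 1 + 1 + 2 + 0 + 1 + 1 + 1 = 17
distinct = 210 − 17 = 193

193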